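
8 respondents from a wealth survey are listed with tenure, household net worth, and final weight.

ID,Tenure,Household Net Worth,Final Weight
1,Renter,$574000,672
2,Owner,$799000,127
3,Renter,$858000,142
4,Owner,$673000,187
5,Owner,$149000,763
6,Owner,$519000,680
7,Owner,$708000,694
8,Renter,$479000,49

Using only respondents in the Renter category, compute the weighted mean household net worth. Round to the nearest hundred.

615300

Renter rows: 1, 3, 8
Weighted sum = 574000×672 + 858000×142 + 479000×49
  = 385728000 + 121836000 + 23471000 = 531035000
Sum of weights = 672 + 142 + 49 = 863
Weighted mean = 531035000 / 863 = 615336.04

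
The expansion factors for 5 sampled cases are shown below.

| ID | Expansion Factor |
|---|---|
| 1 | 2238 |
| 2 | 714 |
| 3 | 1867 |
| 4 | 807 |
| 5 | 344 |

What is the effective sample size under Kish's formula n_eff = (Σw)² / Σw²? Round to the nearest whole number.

4

Σ wᵢ = 2238 + 714 + 1867 + 807 + 344 = 5970
Σ wᵢ² = 5008644 + 509796 + 3485689 + 651249 + 118336 = 9773714
n_eff = 5970² / 9773714 = 35640900 / 9773714 = 3.6466076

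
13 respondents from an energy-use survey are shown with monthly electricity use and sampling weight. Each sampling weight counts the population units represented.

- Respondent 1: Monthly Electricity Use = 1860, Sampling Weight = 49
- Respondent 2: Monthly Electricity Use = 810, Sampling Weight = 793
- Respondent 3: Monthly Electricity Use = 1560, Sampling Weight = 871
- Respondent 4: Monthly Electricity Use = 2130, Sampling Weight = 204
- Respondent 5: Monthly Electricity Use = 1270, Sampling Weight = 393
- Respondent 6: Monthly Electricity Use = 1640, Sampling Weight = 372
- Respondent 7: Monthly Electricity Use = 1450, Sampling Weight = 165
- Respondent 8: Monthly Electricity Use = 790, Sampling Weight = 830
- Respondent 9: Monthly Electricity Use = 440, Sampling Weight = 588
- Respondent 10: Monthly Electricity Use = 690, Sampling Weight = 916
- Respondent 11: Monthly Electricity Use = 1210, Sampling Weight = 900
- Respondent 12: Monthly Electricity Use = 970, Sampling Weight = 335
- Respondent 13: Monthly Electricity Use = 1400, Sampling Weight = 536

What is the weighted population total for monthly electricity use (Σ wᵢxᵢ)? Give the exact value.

Weighted total = 7586000

7586000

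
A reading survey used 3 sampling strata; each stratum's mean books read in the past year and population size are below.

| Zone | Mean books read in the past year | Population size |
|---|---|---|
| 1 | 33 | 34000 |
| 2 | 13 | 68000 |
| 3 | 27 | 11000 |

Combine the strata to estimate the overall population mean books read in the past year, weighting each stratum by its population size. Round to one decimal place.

Σ Nₕ·x̄ₕ = 33×34000 + 13×68000 + 27×11000
  = 1122000 + 884000 + 297000 = 2303000
Σ Nₕ = 34000 + 68000 + 11000 = 113000
Overall mean = 2303000 / 113000 = 20.380531

20.4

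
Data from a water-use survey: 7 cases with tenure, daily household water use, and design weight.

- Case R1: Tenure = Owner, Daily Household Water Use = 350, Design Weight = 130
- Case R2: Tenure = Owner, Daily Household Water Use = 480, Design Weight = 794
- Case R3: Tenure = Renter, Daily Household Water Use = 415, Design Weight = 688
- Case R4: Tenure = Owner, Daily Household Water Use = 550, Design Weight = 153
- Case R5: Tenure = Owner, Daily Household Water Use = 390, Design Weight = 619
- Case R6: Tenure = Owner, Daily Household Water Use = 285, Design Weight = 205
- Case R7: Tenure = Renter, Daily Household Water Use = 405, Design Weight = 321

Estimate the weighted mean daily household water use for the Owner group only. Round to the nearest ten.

Owner rows: R1, R2, R4, R5, R6
Weighted sum = 350×130 + 480×794 + 550×153 + 390×619 + 285×205
  = 810605
Sum of weights = 130 + 794 + 153 + 619 + 205 = 1901
Weighted mean = 810605 / 1901 = 426.40978

430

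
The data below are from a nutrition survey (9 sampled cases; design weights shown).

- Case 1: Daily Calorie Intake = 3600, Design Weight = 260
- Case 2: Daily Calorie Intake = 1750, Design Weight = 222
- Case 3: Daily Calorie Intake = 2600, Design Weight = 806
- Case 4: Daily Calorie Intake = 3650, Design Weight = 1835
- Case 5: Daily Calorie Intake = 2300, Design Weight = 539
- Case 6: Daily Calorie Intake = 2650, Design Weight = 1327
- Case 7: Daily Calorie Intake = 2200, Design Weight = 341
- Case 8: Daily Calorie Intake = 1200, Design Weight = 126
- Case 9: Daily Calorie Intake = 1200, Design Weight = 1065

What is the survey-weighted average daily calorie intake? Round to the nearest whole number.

2615

Weighted sum = 3600×260 + 1750×222 + 2600×806 + 3650×1835 + 2300×539 + 2650×1327 + 2200×341 + 1200×126 + 1200×1065
  = 936000 + 388500 + 2095600 + 6697750 + 1239700 + 3516550 + 750200 + 151200 + 1278000 = 17053500
Sum of weights = 260 + 222 + 806 + 1835 + 539 + 1327 + 341 + 126 + 1065 = 6521
Weighted mean = 17053500 / 6521 = 2615.1664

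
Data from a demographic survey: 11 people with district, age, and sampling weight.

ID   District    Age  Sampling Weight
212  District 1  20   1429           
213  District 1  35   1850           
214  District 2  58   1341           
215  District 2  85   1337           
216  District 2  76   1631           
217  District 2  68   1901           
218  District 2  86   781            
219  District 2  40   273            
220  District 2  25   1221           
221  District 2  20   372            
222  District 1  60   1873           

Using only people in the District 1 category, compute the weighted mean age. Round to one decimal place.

District 1 rows: 212, 213, 222
Weighted sum = 20×1429 + 35×1850 + 60×1873
  = 205710
Sum of weights = 5152
Weighted mean = 205710 / 5152 = 39.928183

39.9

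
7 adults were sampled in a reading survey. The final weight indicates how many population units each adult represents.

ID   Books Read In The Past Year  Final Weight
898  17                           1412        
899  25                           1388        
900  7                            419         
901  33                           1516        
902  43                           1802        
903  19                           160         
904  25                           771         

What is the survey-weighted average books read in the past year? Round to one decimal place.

28.3

Weighted sum = 17×1412 + 25×1388 + 7×419 + 33×1516 + 43×1802 + 19×160 + 25×771
  = 211466
Sum of weights = 1412 + 1388 + 419 + 1516 + 1802 + 160 + 771 = 7468
Weighted mean = 211466 / 7468 = 28.316283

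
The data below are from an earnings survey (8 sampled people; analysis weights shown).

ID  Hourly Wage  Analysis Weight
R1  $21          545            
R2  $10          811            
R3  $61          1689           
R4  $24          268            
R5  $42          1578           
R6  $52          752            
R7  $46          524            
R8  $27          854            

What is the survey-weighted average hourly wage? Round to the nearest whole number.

40

Weighted sum = 21×545 + 10×811 + 61×1689 + 24×268 + 42×1578 + 52×752 + 46×524 + 27×854
  = 11445 + 8110 + 103029 + 6432 + 66276 + 39104 + 24104 + 23058 = 281558
Sum of weights = 545 + 811 + 1689 + 268 + 1578 + 752 + 524 + 854 = 7021
Weighted mean = 281558 / 7021 = 40.102265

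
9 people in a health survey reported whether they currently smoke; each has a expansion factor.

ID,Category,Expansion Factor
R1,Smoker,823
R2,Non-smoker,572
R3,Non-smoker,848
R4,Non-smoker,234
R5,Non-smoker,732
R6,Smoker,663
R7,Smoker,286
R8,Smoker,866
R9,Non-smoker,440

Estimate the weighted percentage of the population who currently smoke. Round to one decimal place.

48.3

Sum of weights for 'Smoker' = 823 + 663 + 286 + 866 = 2638
Total weight = 823 + 572 + 848 + 234 + 732 + 663 + 286 + 866 + 440 = 5464
Weighted proportion = 2638 / 5464 = 0.48279649 → 48.279649%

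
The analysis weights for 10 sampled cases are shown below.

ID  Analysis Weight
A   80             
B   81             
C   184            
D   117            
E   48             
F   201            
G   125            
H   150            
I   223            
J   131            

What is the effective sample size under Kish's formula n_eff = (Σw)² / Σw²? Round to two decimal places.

Σ wᵢ = 80 + 81 + 184 + 117 + 48 + 201 + 125 + 150 + 223 + 131 = 1340
Σ wᵢ² = 6400 + 6561 + 33856 + 13689 + 2304 + 40401 + 15625 + 22500 + 49729 + 17161 = 208226
n_eff = 1340² / 208226 = 1795600 / 208226 = 8.6233227

8.62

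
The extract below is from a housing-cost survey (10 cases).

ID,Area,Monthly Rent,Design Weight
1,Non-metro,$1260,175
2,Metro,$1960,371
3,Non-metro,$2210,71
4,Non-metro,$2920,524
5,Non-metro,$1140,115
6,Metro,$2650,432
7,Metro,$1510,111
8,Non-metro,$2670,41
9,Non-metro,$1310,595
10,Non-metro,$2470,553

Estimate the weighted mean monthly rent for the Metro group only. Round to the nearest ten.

Metro rows: 2, 6, 7
Weighted sum = 1960×371 + 2650×432 + 1510×111
  = 727160 + 1144800 + 167610 = 2039570
Sum of weights = 371 + 432 + 111 = 914
Weighted mean = 2039570 / 914 = 2231.477

2230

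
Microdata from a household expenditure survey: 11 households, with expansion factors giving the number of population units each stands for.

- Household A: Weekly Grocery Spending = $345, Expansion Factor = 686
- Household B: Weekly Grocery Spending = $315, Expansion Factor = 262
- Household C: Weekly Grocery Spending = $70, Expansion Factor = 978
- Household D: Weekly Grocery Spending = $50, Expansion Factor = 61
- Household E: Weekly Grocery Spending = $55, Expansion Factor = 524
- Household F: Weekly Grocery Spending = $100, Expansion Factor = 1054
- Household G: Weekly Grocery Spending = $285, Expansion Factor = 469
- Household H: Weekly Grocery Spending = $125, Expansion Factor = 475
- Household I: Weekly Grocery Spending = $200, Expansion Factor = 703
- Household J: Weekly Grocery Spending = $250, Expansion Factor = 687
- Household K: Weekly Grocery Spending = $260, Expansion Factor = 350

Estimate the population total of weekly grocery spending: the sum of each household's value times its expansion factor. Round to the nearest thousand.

Weighted total = 345×686 + 315×262 + 70×978 + 50×61 + 55×524 + 100×1054 + 285×469 + 125×475 + 200×703 + 250×687 + 260×350
  = 236670 + 82530 + 68460 + 3050 + 28820 + 105400 + 133665 + 59375 + 140600 + 171750 + 91000 = 1121320

1121000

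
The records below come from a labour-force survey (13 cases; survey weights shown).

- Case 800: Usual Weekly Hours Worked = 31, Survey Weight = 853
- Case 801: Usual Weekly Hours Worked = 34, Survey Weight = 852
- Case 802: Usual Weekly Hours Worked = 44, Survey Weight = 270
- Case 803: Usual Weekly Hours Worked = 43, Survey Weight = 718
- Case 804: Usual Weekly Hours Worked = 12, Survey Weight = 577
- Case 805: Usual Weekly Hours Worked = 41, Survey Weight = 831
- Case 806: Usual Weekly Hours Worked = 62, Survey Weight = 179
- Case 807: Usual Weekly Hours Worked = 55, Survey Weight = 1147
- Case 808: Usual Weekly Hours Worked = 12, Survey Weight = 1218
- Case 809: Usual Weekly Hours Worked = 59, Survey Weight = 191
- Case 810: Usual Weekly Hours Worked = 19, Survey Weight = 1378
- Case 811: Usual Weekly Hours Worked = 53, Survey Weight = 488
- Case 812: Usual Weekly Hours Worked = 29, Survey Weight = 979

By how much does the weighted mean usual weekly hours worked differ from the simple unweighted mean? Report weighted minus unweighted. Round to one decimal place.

-5.0

Unweighted sum = 494
Unweighted mean = 494 / 13 = 38
Weighted sum = 319665
Sum of weights = 9681
Weighted mean = 319665 / 9681 = 33.019833
Difference (weighted minus unweighted) = -4.9801673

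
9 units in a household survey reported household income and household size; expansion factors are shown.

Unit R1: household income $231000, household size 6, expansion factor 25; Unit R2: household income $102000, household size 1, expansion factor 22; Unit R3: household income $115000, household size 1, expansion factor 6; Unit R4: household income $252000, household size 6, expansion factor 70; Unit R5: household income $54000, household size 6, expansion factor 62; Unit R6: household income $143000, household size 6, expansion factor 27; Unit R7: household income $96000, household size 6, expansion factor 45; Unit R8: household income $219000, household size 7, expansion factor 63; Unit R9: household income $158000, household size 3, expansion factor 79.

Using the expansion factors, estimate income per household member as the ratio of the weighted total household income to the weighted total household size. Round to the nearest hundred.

Σ wᵢ·y = 64157000
Σ wᵢ·x = 6×25 + 1×22 + 1×6 + 6×70 + 6×62 + 6×27 + 6×45 + 7×63 + 3×79
  = 150 + 22 + 6 + 420 + 372 + 162 + 270 + 441 + 237 = 2080
Ratio = 64157000 / 2080 = 30844.712

30800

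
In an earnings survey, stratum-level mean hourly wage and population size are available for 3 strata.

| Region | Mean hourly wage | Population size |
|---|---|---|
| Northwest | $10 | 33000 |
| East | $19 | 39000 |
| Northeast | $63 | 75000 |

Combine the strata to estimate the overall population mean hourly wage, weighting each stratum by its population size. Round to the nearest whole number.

Σ Nₕ·x̄ₕ = 10×33000 + 19×39000 + 63×75000
  = 5796000
Σ Nₕ = 33000 + 39000 + 75000 = 147000
Overall mean = 5796000 / 147000 = 39.428571

39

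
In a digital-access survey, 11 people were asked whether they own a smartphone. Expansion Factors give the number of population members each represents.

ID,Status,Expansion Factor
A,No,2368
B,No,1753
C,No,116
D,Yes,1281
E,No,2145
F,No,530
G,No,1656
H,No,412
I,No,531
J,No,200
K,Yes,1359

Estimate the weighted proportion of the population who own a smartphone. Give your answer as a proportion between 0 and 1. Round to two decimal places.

Sum of weights for 'Yes' = 1281 + 1359 = 2640
Total weight = 2368 + 1753 + 116 + 1281 + 2145 + 530 + 1656 + 412 + 531 + 200 + 1359 = 12351
Weighted proportion = 2640 / 12351 = 0.21374787

0.21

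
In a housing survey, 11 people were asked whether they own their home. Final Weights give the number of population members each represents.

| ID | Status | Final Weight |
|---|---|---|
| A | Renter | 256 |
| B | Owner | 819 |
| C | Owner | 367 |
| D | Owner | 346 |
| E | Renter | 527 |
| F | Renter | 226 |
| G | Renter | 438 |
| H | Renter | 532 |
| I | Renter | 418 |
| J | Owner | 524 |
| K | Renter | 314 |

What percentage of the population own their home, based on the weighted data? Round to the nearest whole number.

Sum of weights for 'Owner' = 819 + 367 + 346 + 524 = 2056
Total weight = 256 + 819 + 367 + 346 + 527 + 226 + 438 + 532 + 418 + 524 + 314 = 4767
Weighted proportion = 2056 / 4767 = 0.43129851 → 43.129851%

43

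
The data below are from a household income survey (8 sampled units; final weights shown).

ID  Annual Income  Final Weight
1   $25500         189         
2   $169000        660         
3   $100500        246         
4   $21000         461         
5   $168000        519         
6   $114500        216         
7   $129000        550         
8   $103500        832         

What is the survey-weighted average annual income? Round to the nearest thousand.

114000

Weighted sum = 25500×189 + 169000×660 + 100500×246 + 21000×461 + 168000×519 + 114500×216 + 129000×550 + 103500×832
  = 4819500 + 111540000 + 24723000 + 9681000 + 87192000 + 24732000 + 70950000 + 86112000 = 419749500
Sum of weights = 3673
Weighted mean = 419749500 / 3673 = 114279.74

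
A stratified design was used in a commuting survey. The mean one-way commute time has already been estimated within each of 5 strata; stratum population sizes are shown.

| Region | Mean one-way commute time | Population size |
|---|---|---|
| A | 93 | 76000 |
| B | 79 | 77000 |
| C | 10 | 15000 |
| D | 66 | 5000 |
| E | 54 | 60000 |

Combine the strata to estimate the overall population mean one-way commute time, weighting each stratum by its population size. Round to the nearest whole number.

Σ Nₕ·x̄ₕ = 93×76000 + 79×77000 + 10×15000 + 66×5000 + 54×60000
  = 7068000 + 6083000 + 150000 + 330000 + 3240000 = 16871000
Σ Nₕ = 76000 + 77000 + 15000 + 5000 + 60000 = 233000
Overall mean = 16871000 / 233000 = 72.407725

72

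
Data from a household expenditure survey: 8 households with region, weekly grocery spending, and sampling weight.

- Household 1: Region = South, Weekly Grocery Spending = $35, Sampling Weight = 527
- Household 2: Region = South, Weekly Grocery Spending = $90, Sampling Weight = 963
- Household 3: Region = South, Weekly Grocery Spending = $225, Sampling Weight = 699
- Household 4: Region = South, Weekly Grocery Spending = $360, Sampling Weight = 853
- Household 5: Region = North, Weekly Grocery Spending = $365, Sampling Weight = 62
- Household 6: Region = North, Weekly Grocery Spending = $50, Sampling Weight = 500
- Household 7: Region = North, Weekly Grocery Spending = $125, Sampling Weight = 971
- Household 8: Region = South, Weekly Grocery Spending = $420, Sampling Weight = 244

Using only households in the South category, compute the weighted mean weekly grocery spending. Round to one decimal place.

South rows: 1, 2, 3, 4, 8
Weighted sum = 35×527 + 90×963 + 225×699 + 360×853 + 420×244
  = 18445 + 86670 + 157275 + 307080 + 102480 = 671950
Sum of weights = 527 + 963 + 699 + 853 + 244 = 3286
Weighted mean = 671950 / 3286 = 204.48874

204.5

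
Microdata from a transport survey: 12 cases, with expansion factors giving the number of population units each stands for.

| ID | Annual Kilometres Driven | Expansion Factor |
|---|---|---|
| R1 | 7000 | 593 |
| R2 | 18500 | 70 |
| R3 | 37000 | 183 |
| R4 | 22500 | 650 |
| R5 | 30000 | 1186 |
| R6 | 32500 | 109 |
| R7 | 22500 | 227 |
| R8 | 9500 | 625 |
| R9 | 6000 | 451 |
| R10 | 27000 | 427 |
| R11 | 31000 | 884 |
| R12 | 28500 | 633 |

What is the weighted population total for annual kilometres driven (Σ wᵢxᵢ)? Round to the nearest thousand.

136689000

Weighted total = 7000×593 + 18500×70 + 37000×183 + 22500×650 + 30000×1186 + 32500×109 + 22500×227 + 9500×625 + 6000×451 + 27000×427 + 31000×884 + 28500×633
  = 4151000 + 1295000 + 6771000 + 14625000 + 35580000 + 3542500 + 5107500 + 5937500 + 2706000 + 11529000 + 27404000 + 18040500 = 136689000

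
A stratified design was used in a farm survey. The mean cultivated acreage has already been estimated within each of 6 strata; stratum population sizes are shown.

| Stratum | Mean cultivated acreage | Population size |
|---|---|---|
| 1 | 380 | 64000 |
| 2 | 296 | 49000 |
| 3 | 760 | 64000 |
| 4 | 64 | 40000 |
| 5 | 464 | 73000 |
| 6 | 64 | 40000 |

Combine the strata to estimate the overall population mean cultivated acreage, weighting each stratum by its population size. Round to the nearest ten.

Σ Nₕ·x̄ₕ = 380×64000 + 296×49000 + 760×64000 + 64×40000 + 464×73000 + 64×40000
  = 24320000 + 14504000 + 48640000 + 2560000 + 33872000 + 2560000 = 126456000
Σ Nₕ = 64000 + 49000 + 64000 + 40000 + 73000 + 40000 = 330000
Overall mean = 126456000 / 330000 = 383.2

380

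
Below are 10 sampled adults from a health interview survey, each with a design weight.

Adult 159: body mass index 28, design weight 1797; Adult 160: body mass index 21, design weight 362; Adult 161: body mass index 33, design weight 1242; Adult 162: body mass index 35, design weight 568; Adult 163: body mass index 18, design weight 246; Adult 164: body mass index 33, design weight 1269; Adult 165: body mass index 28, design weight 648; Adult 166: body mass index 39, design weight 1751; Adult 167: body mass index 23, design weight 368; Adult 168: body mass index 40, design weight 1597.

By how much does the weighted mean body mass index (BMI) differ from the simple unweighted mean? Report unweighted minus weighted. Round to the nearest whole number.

-3

Unweighted sum = 298
Unweighted mean = 298 / 10 = 29.8
Weighted sum = 28×1797 + 21×362 + 33×1242 + 35×568 + 18×246 + 33×1269 + 28×648 + 39×1751 + 23×368 + 40×1597
  = 50316 + 7602 + 40986 + 19880 + 4428 + 41877 + 18144 + 68289 + 8464 + 63880 = 323866
Sum of weights = 1797 + 362 + 1242 + 568 + 246 + 1269 + 648 + 1751 + 368 + 1597 = 9848
Weighted mean = 323866 / 9848 = 32.886474
Difference (unweighted minus weighted) = -3.0864744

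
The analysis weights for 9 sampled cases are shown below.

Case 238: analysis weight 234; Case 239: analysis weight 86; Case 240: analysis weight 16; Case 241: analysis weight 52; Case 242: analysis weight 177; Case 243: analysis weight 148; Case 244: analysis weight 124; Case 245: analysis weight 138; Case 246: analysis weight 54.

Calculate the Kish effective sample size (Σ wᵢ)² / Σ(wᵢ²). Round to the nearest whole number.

Σ wᵢ = 234 + 86 + 16 + 52 + 177 + 148 + 124 + 138 + 54 = 1029
Σ wᵢ² = 54756 + 7396 + 256 + 2704 + 31329 + 21904 + 15376 + 19044 + 2916 = 155681
n_eff = 1029² / 155681 = 1058841 / 155681 = 6.8013502

7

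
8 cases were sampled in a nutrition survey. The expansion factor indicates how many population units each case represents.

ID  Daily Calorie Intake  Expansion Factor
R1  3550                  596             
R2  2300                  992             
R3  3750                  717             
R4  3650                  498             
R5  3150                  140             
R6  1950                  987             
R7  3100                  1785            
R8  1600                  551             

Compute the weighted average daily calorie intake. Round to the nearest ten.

2820

Weighted sum = 3550×596 + 2300×992 + 3750×717 + 3650×498 + 3150×140 + 1950×987 + 3100×1785 + 1600×551
  = 2115800 + 2281600 + 2688750 + 1817700 + 441000 + 1924650 + 5533500 + 881600 = 17684600
Sum of weights = 6266
Weighted mean = 17684600 / 6266 = 2822.3109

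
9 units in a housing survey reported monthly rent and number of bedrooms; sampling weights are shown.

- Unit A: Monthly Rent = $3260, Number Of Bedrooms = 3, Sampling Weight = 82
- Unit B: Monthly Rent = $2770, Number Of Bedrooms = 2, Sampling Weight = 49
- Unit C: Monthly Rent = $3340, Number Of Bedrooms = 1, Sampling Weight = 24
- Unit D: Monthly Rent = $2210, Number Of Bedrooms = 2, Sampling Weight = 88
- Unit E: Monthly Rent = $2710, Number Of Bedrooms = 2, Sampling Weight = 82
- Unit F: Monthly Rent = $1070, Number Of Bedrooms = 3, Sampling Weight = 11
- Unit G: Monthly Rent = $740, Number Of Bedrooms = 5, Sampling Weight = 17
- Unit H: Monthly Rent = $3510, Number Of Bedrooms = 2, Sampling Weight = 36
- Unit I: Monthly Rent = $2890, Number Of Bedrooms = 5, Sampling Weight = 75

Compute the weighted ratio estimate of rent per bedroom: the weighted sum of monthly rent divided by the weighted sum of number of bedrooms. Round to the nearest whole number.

Σ wᵢ·y = 3260×82 + 2770×49 + 3340×24 + 2210×88 + 2710×82 + 1070×11 + 740×17 + 3510×36 + 2890×75
  = 267320 + 135730 + 80160 + 194480 + 222220 + 11770 + 12580 + 126360 + 216750 = 1267370
Σ wᵢ·x = 3×82 + 2×49 + 1×24 + 2×88 + 2×82 + 3×11 + 5×17 + 2×36 + 5×75
  = 246 + 98 + 24 + 176 + 164 + 33 + 85 + 72 + 375 = 1273
Ratio = 1267370 / 1273 = 995.57738

996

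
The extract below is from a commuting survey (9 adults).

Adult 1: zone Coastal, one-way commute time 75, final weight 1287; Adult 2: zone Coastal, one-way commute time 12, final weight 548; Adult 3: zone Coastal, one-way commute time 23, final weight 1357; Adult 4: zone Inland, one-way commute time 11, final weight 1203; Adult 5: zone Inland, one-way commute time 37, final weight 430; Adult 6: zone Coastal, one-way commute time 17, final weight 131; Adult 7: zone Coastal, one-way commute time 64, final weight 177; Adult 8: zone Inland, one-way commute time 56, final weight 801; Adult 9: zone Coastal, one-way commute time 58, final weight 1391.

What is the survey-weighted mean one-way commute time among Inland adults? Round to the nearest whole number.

Inland rows: 4, 5, 8
Weighted sum = 11×1203 + 37×430 + 56×801
  = 13233 + 15910 + 44856 = 73999
Sum of weights = 1203 + 430 + 801 = 2434
Weighted mean = 73999 / 2434 = 30.402219

30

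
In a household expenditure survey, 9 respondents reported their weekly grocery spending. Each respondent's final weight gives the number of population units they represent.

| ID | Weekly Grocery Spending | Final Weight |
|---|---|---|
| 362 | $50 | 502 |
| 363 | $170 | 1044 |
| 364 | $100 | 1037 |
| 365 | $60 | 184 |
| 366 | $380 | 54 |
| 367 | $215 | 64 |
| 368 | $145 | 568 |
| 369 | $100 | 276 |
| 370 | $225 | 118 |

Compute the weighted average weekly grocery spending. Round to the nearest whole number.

Weighted sum = 488110
Sum of weights = 3847
Weighted mean = 488110 / 3847 = 126.88069

127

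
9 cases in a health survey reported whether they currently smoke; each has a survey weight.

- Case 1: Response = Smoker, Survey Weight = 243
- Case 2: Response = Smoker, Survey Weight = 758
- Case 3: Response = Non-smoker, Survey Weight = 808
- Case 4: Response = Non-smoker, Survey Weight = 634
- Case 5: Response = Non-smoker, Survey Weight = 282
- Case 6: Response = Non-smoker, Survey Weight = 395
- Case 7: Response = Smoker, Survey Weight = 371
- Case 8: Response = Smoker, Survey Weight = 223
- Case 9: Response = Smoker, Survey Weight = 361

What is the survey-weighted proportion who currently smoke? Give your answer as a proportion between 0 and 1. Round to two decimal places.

0.48

Sum of weights for 'Smoker' = 243 + 758 + 371 + 223 + 361 = 1956
Total weight = 243 + 758 + 808 + 634 + 282 + 395 + 371 + 223 + 361 = 4075
Weighted proportion = 1956 / 4075 = 0.48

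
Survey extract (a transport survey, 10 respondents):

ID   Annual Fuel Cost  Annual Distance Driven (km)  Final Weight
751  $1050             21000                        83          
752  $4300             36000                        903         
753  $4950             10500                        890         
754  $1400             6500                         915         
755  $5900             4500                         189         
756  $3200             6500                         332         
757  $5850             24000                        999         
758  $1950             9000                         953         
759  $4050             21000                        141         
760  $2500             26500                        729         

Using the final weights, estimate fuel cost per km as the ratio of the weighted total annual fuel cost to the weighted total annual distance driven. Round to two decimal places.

0.20

Σ wᵢ·y = 1050×83 + 4300×903 + 4950×890 + 1400×915 + 5900×189 + 3200×332 + 5850×999 + 1950×953 + 4050×141 + 2500×729
  = 21930100
Σ wᵢ·x = 107384500
Ratio = 21930100 / 107384500 = 0.20422035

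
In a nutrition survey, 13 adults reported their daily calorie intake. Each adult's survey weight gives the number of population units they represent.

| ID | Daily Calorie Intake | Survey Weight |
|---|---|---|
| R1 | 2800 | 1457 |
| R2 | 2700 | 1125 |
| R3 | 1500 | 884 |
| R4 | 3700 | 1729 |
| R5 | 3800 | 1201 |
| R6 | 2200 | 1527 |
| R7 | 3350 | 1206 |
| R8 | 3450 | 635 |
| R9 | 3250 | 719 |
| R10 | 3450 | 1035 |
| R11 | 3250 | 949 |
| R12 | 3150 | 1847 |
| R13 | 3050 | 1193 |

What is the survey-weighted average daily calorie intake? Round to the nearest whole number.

Weighted sum = 47442900
Sum of weights = 15507
Weighted mean = 47442900 / 15507 = 3059.4506

3059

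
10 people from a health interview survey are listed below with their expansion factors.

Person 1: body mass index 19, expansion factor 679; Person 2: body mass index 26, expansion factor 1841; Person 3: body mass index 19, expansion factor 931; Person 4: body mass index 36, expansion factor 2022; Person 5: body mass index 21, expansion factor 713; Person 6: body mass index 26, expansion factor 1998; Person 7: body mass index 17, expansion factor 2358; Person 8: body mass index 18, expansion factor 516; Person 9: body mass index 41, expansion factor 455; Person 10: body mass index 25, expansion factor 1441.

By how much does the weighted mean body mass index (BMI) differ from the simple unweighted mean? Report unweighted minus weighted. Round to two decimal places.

-0.07

Unweighted sum = 19 + 26 + 19 + 36 + 21 + 26 + 17 + 18 + 41 + 25 = 248
Unweighted mean = 248 / 10 = 24.8
Weighted sum = 322223
Sum of weights = 679 + 1841 + 931 + 2022 + 713 + 1998 + 2358 + 516 + 455 + 1441 = 12954
Weighted mean = 322223 / 12954 = 24.874402
Difference (unweighted minus weighted) = -0.074401729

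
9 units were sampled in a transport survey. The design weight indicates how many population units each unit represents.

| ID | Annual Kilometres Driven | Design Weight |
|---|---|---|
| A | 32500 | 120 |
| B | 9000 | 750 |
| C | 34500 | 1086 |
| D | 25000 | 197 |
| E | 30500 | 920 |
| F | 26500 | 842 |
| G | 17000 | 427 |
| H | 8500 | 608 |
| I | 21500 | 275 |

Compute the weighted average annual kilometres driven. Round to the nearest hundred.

Weighted sum = 32500×120 + 9000×750 + 34500×1086 + 25000×197 + 30500×920 + 26500×842 + 17000×427 + 8500×608 + 21500×275
  = 3900000 + 6750000 + 37467000 + 4925000 + 28060000 + 22313000 + 7259000 + 5168000 + 5912500 = 121754500
Sum of weights = 120 + 750 + 1086 + 197 + 920 + 842 + 427 + 608 + 275 = 5225
Weighted mean = 121754500 / 5225 = 23302.297

23300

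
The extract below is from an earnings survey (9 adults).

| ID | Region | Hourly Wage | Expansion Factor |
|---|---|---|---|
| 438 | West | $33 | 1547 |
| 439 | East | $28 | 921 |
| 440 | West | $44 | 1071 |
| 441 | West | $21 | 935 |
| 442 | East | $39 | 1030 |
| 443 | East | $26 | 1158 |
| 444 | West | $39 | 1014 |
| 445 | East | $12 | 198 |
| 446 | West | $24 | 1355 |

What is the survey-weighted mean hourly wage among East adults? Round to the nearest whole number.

30

East rows: 439, 442, 443, 445
Weighted sum = 28×921 + 39×1030 + 26×1158 + 12×198
  = 25788 + 40170 + 30108 + 2376 = 98442
Sum of weights = 921 + 1030 + 1158 + 198 = 3307
Weighted mean = 98442 / 3307 = 29.767765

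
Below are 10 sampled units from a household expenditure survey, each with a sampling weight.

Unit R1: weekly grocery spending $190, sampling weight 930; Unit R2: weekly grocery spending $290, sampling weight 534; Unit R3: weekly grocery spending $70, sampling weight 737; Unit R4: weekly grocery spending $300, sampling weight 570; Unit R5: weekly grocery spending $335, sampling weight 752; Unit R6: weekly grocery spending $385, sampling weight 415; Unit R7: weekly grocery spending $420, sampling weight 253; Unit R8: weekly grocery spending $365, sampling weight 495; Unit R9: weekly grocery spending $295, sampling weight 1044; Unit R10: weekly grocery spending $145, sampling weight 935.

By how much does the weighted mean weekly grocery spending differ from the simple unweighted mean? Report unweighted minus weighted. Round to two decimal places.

24.99

Unweighted sum = 2795
Unweighted mean = 2795 / 10 = 279.5
Weighted sum = 190×930 + 290×534 + 70×737 + 300×570 + 335×752 + 385×415 + 420×253 + 365×495 + 295×1044 + 145×935
  = 1696335
Sum of weights = 6665
Weighted mean = 1696335 / 6665 = 254.51388
Difference (unweighted minus weighted) = 24.986122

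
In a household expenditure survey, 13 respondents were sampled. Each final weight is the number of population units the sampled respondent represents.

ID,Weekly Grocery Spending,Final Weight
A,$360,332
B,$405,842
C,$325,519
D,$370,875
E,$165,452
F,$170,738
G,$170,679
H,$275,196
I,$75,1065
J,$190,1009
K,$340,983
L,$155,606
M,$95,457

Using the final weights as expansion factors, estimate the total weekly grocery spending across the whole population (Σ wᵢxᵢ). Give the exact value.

Weighted total = 2065475

2065475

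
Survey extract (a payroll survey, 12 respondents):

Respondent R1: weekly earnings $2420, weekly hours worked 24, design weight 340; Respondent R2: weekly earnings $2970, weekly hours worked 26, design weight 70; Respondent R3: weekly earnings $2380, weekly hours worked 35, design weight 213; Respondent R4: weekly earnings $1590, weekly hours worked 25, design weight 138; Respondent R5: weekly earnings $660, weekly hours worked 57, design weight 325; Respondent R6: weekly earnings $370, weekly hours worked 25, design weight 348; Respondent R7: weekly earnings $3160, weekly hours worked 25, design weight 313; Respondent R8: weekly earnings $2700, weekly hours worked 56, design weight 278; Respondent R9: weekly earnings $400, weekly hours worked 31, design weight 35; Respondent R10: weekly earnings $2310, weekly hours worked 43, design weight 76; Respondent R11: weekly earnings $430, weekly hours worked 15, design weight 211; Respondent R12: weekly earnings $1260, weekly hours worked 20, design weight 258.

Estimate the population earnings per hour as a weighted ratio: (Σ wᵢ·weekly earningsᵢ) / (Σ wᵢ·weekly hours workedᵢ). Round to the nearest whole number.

Σ wᵢ·y = 2420×340 + 2970×70 + 2380×213 + 1590×138 + 660×325 + 370×348 + 3160×313 + 2700×278 + 400×35 + 2310×76 + 430×211 + 1260×258
  = 822800 + 207900 + 506940 + 219420 + 214500 + 128760 + 989080 + 750600 + 14000 + 175560 + 90730 + 325080 = 4445370
Σ wᵢ·x = 24×340 + 26×70 + 35×213 + 25×138 + 57×325 + 25×348 + 25×313 + 56×278 + 31×35 + 43×76 + 15×211 + 20×258
  = 84181
Ratio = 4445370 / 84181 = 52.807284

53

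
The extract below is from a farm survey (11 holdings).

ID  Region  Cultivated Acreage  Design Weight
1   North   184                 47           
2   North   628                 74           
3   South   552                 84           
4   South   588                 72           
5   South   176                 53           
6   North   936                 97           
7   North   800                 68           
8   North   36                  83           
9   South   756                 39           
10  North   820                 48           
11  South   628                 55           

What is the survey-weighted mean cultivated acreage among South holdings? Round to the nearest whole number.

South rows: 3, 4, 5, 9, 11
Weighted sum = 552×84 + 588×72 + 176×53 + 756×39 + 628×55
  = 162056
Sum of weights = 303
Weighted mean = 162056 / 303 = 534.83828

535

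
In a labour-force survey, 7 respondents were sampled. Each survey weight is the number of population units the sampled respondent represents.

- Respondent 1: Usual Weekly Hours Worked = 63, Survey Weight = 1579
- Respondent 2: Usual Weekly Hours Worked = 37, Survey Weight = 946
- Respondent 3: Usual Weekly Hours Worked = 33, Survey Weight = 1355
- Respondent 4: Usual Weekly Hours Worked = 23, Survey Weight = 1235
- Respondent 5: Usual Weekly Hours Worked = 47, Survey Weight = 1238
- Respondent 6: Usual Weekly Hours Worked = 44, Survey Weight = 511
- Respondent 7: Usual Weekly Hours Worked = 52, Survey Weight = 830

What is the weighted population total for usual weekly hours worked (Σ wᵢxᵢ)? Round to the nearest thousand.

Weighted total = 63×1579 + 37×946 + 33×1355 + 23×1235 + 47×1238 + 44×511 + 52×830
  = 99477 + 35002 + 44715 + 28405 + 58186 + 22484 + 43160 = 331429

331000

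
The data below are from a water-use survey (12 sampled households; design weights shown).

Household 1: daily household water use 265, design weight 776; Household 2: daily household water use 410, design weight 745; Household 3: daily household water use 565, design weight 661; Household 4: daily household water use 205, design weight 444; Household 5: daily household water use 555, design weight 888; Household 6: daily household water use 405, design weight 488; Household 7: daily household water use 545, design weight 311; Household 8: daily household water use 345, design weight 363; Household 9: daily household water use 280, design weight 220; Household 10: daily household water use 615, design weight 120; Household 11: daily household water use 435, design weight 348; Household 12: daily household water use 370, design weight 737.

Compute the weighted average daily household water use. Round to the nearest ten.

410

Weighted sum = 265×776 + 410×745 + 565×661 + 205×444 + 555×888 + 405×488 + 545×311 + 345×363 + 280×220 + 615×120 + 435×348 + 370×737
  = 205640 + 305450 + 373465 + 91020 + 492840 + 197640 + 169495 + 125235 + 61600 + 73800 + 151380 + 272690 = 2520255
Sum of weights = 776 + 745 + 661 + 444 + 888 + 488 + 311 + 363 + 220 + 120 + 348 + 737 = 6101
Weighted mean = 2520255 / 6101 = 413.08884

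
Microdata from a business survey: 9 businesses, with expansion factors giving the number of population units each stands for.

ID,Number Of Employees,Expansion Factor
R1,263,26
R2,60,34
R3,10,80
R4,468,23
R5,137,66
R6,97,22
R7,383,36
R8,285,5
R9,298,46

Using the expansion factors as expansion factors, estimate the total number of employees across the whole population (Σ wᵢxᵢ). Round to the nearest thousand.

61000

Weighted total = 263×26 + 60×34 + 10×80 + 468×23 + 137×66 + 97×22 + 383×36 + 285×5 + 298×46
  = 6838 + 2040 + 800 + 10764 + 9042 + 2134 + 13788 + 1425 + 13708 = 60539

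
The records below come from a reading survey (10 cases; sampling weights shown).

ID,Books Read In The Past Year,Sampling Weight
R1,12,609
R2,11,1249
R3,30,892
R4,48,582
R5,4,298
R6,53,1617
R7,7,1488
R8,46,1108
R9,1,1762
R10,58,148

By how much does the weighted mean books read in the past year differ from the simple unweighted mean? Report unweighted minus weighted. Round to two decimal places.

2.97

Unweighted sum = 12 + 11 + 30 + 48 + 4 + 53 + 7 + 46 + 1 + 58 = 270
Unweighted mean = 270 / 10 = 27
Weighted sum = 12×609 + 11×1249 + 30×892 + 48×582 + 4×298 + 53×1617 + 7×1488 + 46×1108 + 1×1762 + 58×148
  = 234366
Sum of weights = 609 + 1249 + 892 + 582 + 298 + 1617 + 1488 + 1108 + 1762 + 148 = 9753
Weighted mean = 234366 / 9753 = 24.030145
Difference (unweighted minus weighted) = 2.9698554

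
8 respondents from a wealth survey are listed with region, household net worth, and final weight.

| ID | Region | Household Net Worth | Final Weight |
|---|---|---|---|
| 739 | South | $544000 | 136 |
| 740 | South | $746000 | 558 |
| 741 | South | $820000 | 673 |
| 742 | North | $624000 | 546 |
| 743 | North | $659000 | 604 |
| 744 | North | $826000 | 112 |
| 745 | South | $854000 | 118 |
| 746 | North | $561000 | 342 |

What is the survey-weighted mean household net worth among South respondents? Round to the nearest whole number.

South rows: 739, 740, 741, 745
Weighted sum = 544000×136 + 746000×558 + 820000×673 + 854000×118
  = 73984000 + 416268000 + 551860000 + 100772000 = 1142884000
Sum of weights = 136 + 558 + 673 + 118 = 1485
Weighted mean = 1142884000 / 1485 = 769618.86

769619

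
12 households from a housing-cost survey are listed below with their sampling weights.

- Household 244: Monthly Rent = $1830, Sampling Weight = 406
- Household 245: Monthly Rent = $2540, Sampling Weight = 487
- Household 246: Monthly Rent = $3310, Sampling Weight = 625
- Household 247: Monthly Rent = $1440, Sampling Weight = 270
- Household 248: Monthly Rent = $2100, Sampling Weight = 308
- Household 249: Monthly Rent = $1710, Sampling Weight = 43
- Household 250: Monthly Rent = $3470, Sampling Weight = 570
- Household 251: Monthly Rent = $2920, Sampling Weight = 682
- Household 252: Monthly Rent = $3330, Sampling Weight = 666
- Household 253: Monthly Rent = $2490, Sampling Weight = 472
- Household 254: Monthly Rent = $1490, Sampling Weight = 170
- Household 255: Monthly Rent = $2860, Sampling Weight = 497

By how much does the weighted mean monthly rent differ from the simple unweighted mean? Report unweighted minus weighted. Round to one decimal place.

Unweighted sum = 29490
Unweighted mean = 29490 / 12 = 2457.5
Weighted sum = 1830×406 + 2540×487 + 3310×625 + 1440×270 + 2100×308 + 1710×43 + 3470×570 + 2920×682 + 3330×666 + 2490×472 + 1490×170 + 2860×497
  = 14194960
Sum of weights = 406 + 487 + 625 + 270 + 308 + 43 + 570 + 682 + 666 + 472 + 170 + 497 = 5196
Weighted mean = 14194960 / 5196 = 2731.9015
Difference (unweighted minus weighted) = -274.40146

-274.4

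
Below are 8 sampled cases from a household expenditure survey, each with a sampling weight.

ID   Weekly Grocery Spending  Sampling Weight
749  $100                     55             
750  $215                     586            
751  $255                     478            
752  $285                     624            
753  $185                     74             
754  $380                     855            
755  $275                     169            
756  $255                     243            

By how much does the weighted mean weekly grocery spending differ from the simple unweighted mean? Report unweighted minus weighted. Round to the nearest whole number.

Unweighted sum = 1950
Unweighted mean = 1950 / 8 = 243.75
Weighted sum = 100×55 + 215×586 + 255×478 + 285×624 + 185×74 + 380×855 + 275×169 + 255×243
  = 5500 + 125990 + 121890 + 177840 + 13690 + 324900 + 46475 + 61965 = 878250
Sum of weights = 3084
Weighted mean = 878250 / 3084 = 284.77626
Difference (unweighted minus weighted) = -41.026265

-41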